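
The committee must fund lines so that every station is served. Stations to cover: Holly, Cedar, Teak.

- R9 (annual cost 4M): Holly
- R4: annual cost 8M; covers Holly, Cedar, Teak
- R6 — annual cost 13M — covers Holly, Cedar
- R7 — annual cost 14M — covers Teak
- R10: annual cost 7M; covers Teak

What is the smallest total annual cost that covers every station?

R4 alone covers Holly, Cedar, Teak — every station.
Total annual cost: 8.

8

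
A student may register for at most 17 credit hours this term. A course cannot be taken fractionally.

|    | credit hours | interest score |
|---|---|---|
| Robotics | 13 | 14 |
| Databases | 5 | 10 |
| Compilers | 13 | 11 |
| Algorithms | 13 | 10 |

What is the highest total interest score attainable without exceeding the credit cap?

14

This is a 0-1 knapsack instance.
Take Robotics: credit hours 13 ≤ 17, interest score 14.
No other feasible combination does better.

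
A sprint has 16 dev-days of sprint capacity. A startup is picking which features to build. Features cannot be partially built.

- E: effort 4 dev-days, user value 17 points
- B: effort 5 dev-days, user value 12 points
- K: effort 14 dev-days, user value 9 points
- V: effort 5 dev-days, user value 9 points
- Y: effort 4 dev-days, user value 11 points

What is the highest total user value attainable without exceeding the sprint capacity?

40

Allowing fractional choices, the relaxed optimum would be about 45.4, but features are indivisible.
E + B + V: effort 4 + 5 + 5 = 14 ≤ 16, user value 17 + 12 + 9 = 38.
E + B + Y: effort 4 + 5 + 4 = 13 ≤ 16, user value 17 + 12 + 11 = 40.
E + V + Y: effort 4 + 5 + 4 = 13 ≤ 16, user value 17 + 9 + 11 = 37.
Best is E, B, and Y with total user value 40.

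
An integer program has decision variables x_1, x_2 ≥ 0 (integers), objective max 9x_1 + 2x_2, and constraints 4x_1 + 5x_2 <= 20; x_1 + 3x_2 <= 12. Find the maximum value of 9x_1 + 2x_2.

(x_1,x_2)=(5,0): 4·5+5·0=20≤20, 1·5+3·0=5≤12, objective 45.
(x_1,x_2)=(4,0): 4·4+5·0=16≤20, 1·4+3·0=4≤12, objective 36.
No feasible integer point exceeds 45.

45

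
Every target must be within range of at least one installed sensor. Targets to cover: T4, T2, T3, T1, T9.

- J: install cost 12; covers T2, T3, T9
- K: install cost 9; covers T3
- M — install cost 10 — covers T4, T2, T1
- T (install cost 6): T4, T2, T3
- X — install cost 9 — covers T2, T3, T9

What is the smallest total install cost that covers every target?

Choose M and X: together they cover T4, T2, T3, T1, T9 — every target.
Total install cost: 10 + 9 = 19.

19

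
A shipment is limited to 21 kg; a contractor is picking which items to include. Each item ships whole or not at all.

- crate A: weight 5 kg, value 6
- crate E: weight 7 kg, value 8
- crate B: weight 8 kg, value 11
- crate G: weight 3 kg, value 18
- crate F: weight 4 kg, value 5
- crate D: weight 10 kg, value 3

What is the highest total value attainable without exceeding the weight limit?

40

crate A + crate B + crate G + crate F: weight 5 + 8 + 3 + 4 = 20 ≤ 21, value 6 + 11 + 18 + 5 = 40.
crate A + crate E + crate G + crate F: weight 5 + 7 + 3 + 4 = 19 ≤ 21, value 6 + 8 + 18 + 5 = 37.
crate E + crate B + crate G: weight 7 + 8 + 3 = 18 ≤ 21, value 8 + 11 + 18 = 37.
Best is crate A, crate B, crate G, and crate F with total value 40.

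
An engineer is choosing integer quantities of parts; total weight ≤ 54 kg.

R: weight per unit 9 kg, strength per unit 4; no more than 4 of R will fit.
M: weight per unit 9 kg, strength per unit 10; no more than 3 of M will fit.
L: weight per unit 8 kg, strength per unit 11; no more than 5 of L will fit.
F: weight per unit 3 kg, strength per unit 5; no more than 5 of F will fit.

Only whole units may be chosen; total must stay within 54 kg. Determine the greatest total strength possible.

75

Take 5×L and 4×F: weight 52 ≤ 54, strength 5·11 + 4·5 = 75.
No other integer combination yields more.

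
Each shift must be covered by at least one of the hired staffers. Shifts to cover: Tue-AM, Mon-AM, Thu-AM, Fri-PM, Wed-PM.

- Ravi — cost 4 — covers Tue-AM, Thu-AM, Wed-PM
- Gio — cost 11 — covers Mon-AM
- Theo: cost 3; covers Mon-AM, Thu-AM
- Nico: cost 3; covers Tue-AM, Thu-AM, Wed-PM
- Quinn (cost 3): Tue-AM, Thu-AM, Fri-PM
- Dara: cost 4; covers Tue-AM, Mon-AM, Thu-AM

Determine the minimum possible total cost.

Choose Theo, Nico, and Quinn: together they cover Tue-AM, Mon-AM, Thu-AM, Fri-PM, Wed-PM — every shift.
Total cost: 3 + 3 + 3 = 9.
No cover costs less than 9.

9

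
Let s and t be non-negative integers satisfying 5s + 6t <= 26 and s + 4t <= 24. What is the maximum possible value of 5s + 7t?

28

The continuous relaxation peaks at (0, 4.33) with value 30.33; rounding to a feasible lattice point costs some objective.
(s,t)=(0,4): 5·0+6·4=24≤26, 1·0+4·4=16≤24, objective 28.
(s,t)=(1,3): 5·1+6·3=23≤26, 1·1+4·3=13≤24, objective 26.
(s,t)=(0,3): 5·0+6·3=18≤26, 1·0+4·3=12≤24, objective 21.
Maximum is 28 at (s,t)=(0,4).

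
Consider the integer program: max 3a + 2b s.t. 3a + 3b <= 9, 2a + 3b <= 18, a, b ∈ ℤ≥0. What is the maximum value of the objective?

9

(a,b)=(3,0): 3·3+3·0=9≤9, 2·3+3·0=6≤18, objective 9.
(a,b)=(2,1): 3·2+3·1=9≤9, 2·2+3·1=7≤18, objective 8.
(a,b)=(2,0): 3·2+3·0=6≤9, 2·2+3·0=4≤18, objective 6.
The best lattice point is (3,0), giving 9.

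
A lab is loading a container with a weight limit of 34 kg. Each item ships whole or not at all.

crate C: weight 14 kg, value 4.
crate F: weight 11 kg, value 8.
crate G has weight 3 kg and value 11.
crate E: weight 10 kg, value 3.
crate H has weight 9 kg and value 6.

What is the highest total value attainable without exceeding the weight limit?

Take crate F, crate G, crate E, and crate H: weight 11 + 3 + 10 + 9 = 33 ≤ 34, value 8 + 11 + 3 + 6 = 28.
No other feasible combination does better.

28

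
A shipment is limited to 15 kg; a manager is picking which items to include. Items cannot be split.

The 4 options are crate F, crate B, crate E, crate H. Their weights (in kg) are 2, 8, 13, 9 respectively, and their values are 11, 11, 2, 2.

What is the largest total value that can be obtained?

22

This is an integer program with binary decision variables.
Allowing fractional choices, the relaxed optimum would be about 23.1, but items are indivisible.
crate F + crate B: weight 2 + 8 = 10 ≤ 15, value 11 + 11 = 22.
crate F + crate H: weight 2 + 9 = 11 ≤ 15, value 11 + 2 = 13.
Best is crate F and crate B with total value 22.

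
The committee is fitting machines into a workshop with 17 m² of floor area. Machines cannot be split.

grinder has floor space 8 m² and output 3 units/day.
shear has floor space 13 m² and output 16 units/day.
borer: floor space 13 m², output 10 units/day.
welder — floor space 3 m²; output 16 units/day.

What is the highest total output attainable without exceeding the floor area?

Treat it as a binary knapsack problem.
Allowing fractional choices, the relaxed optimum would be about 32.8, but machines are indivisible.
shear + welder: floor space 13 + 3 = 16 ≤ 17, output 16 + 16 = 32.
borer + welder: floor space 13 + 3 = 16 ≤ 17, output 10 + 16 = 26.
Best is shear and welder with total output 32.

32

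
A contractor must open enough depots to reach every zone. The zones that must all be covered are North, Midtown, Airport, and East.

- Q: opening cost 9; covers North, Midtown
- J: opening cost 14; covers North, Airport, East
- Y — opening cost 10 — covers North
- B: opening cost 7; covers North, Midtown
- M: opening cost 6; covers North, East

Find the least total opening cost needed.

21

The greedy cost-per-new-zone heuristic would pick M, B, and J for 27, but a cheaper cover exists.
Choose J and B: together they cover North, Midtown, Airport, East — every zone.
Total opening cost: 14 + 7 = 21.
No cover costs less than 21.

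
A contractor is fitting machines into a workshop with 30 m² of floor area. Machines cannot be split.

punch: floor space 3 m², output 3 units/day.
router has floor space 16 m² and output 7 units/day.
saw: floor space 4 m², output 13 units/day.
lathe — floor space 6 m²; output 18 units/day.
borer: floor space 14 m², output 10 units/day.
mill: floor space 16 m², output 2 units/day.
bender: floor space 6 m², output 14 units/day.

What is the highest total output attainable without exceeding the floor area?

55

This is an integer program with binary decision variables.
Allowing fractional choices, the relaxed optimum would be about 55.9, but machines are indivisible.
saw + lathe + borer + bender: floor space 4 + 6 + 14 + 6 = 30 ≤ 30, output 13 + 18 + 10 + 14 = 55.
punch + saw + lathe + bender: floor space 3 + 4 + 6 + 6 = 19 ≤ 30, output 3 + 13 + 18 + 14 = 48.
saw + lathe + bender: floor space 4 + 6 + 6 = 16 ≤ 30, output 13 + 18 + 14 = 45.
Best is saw, lathe, borer, and bender with total output 55.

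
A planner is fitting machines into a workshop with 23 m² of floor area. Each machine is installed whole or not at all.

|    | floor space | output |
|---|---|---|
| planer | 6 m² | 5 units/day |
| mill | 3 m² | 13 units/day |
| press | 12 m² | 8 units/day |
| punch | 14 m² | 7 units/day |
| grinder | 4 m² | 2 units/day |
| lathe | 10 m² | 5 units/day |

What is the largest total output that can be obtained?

This is an integer program with binary decision variables.
planer + mill + punch: floor space 6 + 3 + 14 = 23 ≤ 23, output 5 + 13 + 7 = 25.
planer + mill + press: floor space 6 + 3 + 12 = 21 ≤ 23, output 5 + 13 + 8 = 26.
planer + mill + grinder + lathe: floor space 6 + 3 + 4 + 10 = 23 ≤ 23, output 5 + 13 + 2 + 5 = 25.
Best is planer, mill, and press with total output 26.

26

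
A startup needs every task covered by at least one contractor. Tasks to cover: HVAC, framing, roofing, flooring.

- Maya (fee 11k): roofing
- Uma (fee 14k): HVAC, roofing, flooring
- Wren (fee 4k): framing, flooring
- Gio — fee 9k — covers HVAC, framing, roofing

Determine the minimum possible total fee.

Choose Wren and Gio: together they cover HVAC, framing, roofing, flooring — every task.
Total fee: 4 + 9 = 13.
No cover costs less than 13.

13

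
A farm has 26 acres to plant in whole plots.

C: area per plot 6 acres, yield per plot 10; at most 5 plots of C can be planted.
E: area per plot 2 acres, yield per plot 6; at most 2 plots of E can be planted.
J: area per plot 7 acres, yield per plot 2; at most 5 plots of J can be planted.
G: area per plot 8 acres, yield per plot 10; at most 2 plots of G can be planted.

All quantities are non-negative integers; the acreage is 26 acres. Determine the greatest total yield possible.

E has the best ratio (6/2); taking only E gives at most 2×6 = 12 (stopped by the supply cap of 2).
Mixing does better — 4×C and 1×E: area 26 ≤ 26, yield 4·10 + 1·6 = 46.

46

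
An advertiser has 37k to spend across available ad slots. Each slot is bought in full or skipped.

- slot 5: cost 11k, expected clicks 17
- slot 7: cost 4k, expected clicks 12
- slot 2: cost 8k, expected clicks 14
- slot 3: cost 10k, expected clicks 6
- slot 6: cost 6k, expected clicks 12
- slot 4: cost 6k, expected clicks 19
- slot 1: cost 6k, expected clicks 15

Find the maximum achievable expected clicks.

77

slot 5 + slot 2 + slot 6 + slot 4 + slot 1: cost 11 + 8 + 6 + 6 + 6 = 37 ≤ 37, expected clicks 17 + 14 + 12 + 19 + 15 = 77.
slot 5 + slot 7 + slot 6 + slot 4 + slot 1: cost 11 + 4 + 6 + 6 + 6 = 33 ≤ 37, expected clicks 17 + 12 + 12 + 19 + 15 = 75.
slot 5 + slot 7 + slot 2 + slot 4 + slot 1: cost 11 + 4 + 8 + 6 + 6 = 35 ≤ 37, expected clicks 17 + 12 + 14 + 19 + 15 = 77.
The maximum expected clicks is 77; one optimal choice is slot 5, slot 7, slot 2, slot 4, and slot 1.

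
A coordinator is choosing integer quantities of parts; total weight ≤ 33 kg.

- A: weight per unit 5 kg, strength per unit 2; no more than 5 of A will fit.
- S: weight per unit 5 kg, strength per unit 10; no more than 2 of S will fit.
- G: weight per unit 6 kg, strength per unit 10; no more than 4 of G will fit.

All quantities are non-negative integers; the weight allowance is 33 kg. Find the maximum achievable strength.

52

S has the best ratio (10/5); taking only S gives at most 2×10 = 20 (stopped by the supply cap of 2).
Mixing does better — 1×A, 2×S, and 3×G: weight 33 ≤ 33, strength 1·2 + 2·10 + 3·10 = 52.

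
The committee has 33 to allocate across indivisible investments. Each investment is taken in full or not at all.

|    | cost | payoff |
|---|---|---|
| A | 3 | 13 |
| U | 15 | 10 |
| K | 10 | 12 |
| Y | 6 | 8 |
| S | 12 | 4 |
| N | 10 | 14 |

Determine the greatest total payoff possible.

A + K + Y + N: cost 3 + 10 + 6 + 10 = 29 ≤ 33, payoff 13 + 12 + 8 + 14 = 47.
A + K + N: cost 3 + 10 + 10 = 23 ≤ 33, payoff 13 + 12 + 14 = 39.
Best is A, K, Y, and N with total payoff 47.

47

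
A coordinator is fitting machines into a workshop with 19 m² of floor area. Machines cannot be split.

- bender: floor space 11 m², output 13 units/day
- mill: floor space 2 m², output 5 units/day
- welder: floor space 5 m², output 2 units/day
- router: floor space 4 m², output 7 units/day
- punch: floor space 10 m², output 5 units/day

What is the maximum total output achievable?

This is a 0-1 knapsack instance.
Allowing fractional choices, the relaxed optimum would be about 26.0, but machines are indivisible.
bender + mill + router: floor space 11 + 2 + 4 = 17 ≤ 19, output 13 + 5 + 7 = 25.
bender + mill + welder: floor space 11 + 2 + 5 = 18 ≤ 19, output 13 + 5 + 2 = 20.
bender + router: floor space 11 + 4 = 15 ≤ 19, output 13 + 7 = 20.
Best is bender, mill, and router with total output 25.

25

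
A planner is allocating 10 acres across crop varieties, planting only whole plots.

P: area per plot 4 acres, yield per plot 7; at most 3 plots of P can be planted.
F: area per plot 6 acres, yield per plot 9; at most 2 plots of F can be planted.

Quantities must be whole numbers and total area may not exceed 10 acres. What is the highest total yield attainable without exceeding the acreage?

This is a bounded integer knapsack.
P has the best ratio (7/4); taking only P gives at most 2×7 = 14 (stopped by the area limit).
Mixing does better — 1×P and 1×F: area 10 ≤ 10, yield 1·7 + 1·9 = 16.

16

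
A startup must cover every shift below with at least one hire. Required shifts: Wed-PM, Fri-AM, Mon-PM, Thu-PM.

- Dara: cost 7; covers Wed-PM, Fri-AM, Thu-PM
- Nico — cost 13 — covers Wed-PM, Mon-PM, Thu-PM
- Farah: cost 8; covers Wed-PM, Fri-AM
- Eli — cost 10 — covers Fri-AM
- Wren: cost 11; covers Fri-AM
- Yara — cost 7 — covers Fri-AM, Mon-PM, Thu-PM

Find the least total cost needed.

Choose Dara and Yara: together they cover Wed-PM, Fri-AM, Mon-PM, Thu-PM — every shift.
Total cost: 7 + 7 = 14.

14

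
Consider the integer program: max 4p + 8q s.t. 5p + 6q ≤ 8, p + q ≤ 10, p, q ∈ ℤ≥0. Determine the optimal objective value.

The continuous relaxation peaks at (0, 1.33) with value 10.67; rounding to a feasible lattice point costs some objective.
(p,q)=(0,1): 5·0+6·1=6≤8, 1·0+1·1=1≤10, objective 8.
(p,q)=(1,0): 5·1+6·0=5≤8, 1·1+1·0=1≤10, objective 4.
(p,q)=(0,0): 5·0+6·0=0≤8, 1·0+1·0=0≤10, objective 0.
No feasible integer point exceeds 8.

8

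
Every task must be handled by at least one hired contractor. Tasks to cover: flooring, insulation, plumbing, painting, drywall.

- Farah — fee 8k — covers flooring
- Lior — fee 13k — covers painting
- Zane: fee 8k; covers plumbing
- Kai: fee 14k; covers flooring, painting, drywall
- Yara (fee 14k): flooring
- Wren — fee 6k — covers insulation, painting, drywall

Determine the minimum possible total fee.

This is a weighted set-cover instance.
Choose Farah, Zane, and Wren: together they cover flooring, insulation, plumbing, painting, drywall — every task.
Total fee: 8 + 8 + 6 = 22.
No cover costs less than 22.

22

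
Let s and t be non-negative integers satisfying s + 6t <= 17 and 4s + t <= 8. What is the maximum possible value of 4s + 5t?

The continuous relaxation peaks at (1.35, 2.61) with value 18.43; rounding to a feasible lattice point costs some objective.
(s,t)=(1,2): 1·1+6·2=13≤17, 4·1+1·2=6≤8, objective 14.
(s,t)=(0,2): 1·0+6·2=12≤17, 4·0+1·2=2≤8, objective 10.
(s,t)=(1,1): 1·1+6·1=7≤17, 4·1+1·1=5≤8, objective 9.
(s,t)=(0,1): 1·0+6·1=6≤17, 4·0+1·1=1≤8, objective 5.
Maximum is 14 at (s,t)=(1,2).

14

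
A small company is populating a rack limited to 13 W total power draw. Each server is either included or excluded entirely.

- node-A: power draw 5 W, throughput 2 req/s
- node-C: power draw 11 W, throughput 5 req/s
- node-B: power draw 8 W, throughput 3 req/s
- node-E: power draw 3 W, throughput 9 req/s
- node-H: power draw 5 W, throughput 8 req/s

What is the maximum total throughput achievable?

This is an integer program with binary decision variables.
Take node-A, node-E, and node-H: power draw 5 + 3 + 5 = 13 ≤ 13, throughput 2 + 9 + 8 = 19.
No other feasible combination does better.

19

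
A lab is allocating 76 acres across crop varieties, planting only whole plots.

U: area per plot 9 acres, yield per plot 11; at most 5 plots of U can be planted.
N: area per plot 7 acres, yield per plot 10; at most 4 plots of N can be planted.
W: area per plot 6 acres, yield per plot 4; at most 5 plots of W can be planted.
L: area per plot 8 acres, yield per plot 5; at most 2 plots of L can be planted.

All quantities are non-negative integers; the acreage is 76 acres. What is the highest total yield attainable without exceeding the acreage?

N has the best ratio (10/7); taking only N gives at most 4×10 = 40 (stopped by the supply cap of 4).
Mixing does better — 5×U and 4×N: area 73 ≤ 76, yield 5·11 + 4·10 = 95.

95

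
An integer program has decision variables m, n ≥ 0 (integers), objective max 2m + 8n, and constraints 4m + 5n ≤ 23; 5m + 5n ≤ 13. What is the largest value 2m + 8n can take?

(m,n)=(0,2): 4·0+5·2=10≤23, 5·0+5·2=10≤13, objective 16.
(m,n)=(1,1): 4·1+5·1=9≤23, 5·1+5·1=10≤13, objective 10.
(m,n)=(0,1): 4·0+5·1=5≤23, 5·0+5·1=5≤13, objective 8.
Maximum is 16 at (m,n)=(0,2).

16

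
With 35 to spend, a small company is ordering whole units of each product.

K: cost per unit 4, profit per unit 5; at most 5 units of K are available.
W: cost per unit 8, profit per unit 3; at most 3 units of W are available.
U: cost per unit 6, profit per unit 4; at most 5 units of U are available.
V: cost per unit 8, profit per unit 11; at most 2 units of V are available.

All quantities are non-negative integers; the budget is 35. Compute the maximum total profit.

V has the best ratio (11/8); taking only V gives at most 2×11 = 22 (stopped by the supply cap of 2).
Mixing does better — 4×K and 2×V: cost 32 ≤ 35, profit 4·5 + 2·11 = 42.

42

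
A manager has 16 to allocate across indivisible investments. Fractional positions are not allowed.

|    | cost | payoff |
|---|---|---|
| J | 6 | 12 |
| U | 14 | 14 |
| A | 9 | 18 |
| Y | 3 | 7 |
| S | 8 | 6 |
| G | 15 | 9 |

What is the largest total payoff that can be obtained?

Treat it as a binary knapsack problem.
Take J and A: cost 6 + 9 = 15 ≤ 16, payoff 12 + 18 = 30.
No other feasible combination does better.

30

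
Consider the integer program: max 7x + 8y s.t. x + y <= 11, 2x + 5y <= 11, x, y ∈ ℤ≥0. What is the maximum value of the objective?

35

Relaxing integrality, the LP optimum is 38.50 at (x,y) = (5.5, 0), which is not an integer point.
(x,y)=(5,0): 1·5+1·0=5≤11, 2·5+5·0=10≤11, objective 35.
(x,y)=(4,0): 1·4+1·0=4≤11, 2·4+5·0=8≤11, objective 28.
The best lattice point is (5,0), giving 35.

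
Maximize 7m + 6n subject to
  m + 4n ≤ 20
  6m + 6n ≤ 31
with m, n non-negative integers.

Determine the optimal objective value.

Relaxing integrality, the LP optimum is 36.17 at (m,n) = (5.17, 0), which is not an integer point.
(m,n)=(5,0): 1·5+4·0=5≤20, 6·5+6·0=30≤31, objective 35.
(m,n)=(4,1): 1·4+4·1=8≤20, 6·4+6·1=30≤31, objective 34.
(m,n)=(4,0): 1·4+4·0=4≤20, 6·4+6·0=24≤31, objective 28.
No feasible integer point exceeds 35.

35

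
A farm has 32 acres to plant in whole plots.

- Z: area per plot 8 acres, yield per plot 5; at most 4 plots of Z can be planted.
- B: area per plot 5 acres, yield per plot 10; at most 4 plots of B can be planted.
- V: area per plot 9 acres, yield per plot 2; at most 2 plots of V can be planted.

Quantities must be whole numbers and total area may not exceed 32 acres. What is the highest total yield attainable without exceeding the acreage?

45

1×Z and 4×B: area 28 ≤ 32, yield 1·5 + 4·10 = 45.
4×B and 1×V: area 29 ≤ 32, yield 4·10 + 1·2 = 42.
Best is 45.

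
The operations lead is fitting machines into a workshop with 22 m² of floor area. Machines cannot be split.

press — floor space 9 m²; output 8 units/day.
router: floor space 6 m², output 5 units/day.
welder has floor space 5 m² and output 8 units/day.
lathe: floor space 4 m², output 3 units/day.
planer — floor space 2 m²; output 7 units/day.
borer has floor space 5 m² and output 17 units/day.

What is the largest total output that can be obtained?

40

Allowing fractional choices, the relaxed optimum would be about 40.8, but machines are indivisible.
press + welder + planer + borer: floor space 9 + 5 + 2 + 5 = 21 ≤ 22, output 8 + 8 + 7 + 17 = 40.
router + welder + lathe + planer + borer: floor space 6 + 5 + 4 + 2 + 5 = 22 ≤ 22, output 5 + 8 + 3 + 7 + 17 = 40.
The maximum output is 40; one optimal choice is press, welder, planer, and borer.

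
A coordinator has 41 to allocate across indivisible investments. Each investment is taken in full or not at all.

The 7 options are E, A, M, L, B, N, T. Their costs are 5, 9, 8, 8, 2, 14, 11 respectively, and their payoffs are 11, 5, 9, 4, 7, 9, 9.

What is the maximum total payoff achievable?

45

This is a 0-1 knapsack instance.
Allowing fractional choices, the relaxed optimum would be about 45.6, but investments are indivisible.
E + A + M + B + N: cost 5 + 9 + 8 + 2 + 14 = 38 ≤ 41, payoff 11 + 5 + 9 + 7 + 9 = 41.
E + A + M + B + T: cost 5 + 9 + 8 + 2 + 11 = 35 ≤ 41, payoff 11 + 5 + 9 + 7 + 9 = 41.
E + M + B + N + T: cost 5 + 8 + 2 + 14 + 11 = 40 ≤ 41, payoff 11 + 9 + 7 + 9 + 9 = 45.
Best is E, M, B, N, and T with total payoff 45.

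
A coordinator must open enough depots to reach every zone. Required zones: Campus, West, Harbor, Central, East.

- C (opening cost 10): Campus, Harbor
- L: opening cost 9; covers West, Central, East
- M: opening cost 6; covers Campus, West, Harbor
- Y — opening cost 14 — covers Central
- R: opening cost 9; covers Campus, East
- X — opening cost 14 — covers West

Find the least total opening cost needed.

15

Choose L and M: together they cover Campus, West, Harbor, Central, East — every zone.
Total opening cost: 9 + 6 = 15.
No cover costs less than 15.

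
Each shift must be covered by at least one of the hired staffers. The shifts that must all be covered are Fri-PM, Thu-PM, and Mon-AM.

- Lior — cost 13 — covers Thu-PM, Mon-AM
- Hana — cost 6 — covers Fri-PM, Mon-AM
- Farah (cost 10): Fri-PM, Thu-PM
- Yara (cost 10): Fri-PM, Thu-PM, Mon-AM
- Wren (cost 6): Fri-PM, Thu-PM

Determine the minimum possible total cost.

Yara alone covers Fri-PM, Thu-PM, Mon-AM — every shift.
Total cost: 10.

10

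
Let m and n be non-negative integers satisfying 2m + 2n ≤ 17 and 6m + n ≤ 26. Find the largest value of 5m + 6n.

The continuous relaxation peaks at (0, 8.5) with value 51.00; rounding to a feasible lattice point costs some objective.
(m,n)=(0,8) is feasible, giving 48.
(m,n)=(1,7) is feasible, giving 47.
(m,n)=(0,7) is feasible, giving 42.
Maximum is 48 at (m,n)=(0,8).

48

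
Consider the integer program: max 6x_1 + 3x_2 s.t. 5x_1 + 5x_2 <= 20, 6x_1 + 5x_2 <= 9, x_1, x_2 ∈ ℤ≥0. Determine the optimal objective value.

6

The continuous relaxation peaks at (1.5, 0) with value 9.00; rounding to a feasible lattice point costs some objective.
(x_1,x_2)=(1,0): 5·1+5·0=5≤20, 6·1+5·0=6≤9, objective 6.
(x_1,x_2)=(0,1): 5·0+5·1=5≤20, 6·0+5·1=5≤9, objective 3.
No feasible integer point exceeds 6.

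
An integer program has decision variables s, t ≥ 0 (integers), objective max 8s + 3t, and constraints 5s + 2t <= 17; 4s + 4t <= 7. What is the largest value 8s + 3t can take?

Relaxing integrality, the LP optimum is 14.00 at (s,t) = (1.75, 0), which is not an integer point.
(s,t)=(1,0): 5·1+2·0=5≤17, 4·1+4·0=4≤7, objective 8.
(s,t)=(0,1): 5·0+2·1=2≤17, 4·0+4·1=4≤7, objective 3.
(s,t)=(0,0): 5·0+2·0=0≤17, 4·0+4·0=0≤7, objective 0.
Maximum is 8 at (s,t)=(1,0).

8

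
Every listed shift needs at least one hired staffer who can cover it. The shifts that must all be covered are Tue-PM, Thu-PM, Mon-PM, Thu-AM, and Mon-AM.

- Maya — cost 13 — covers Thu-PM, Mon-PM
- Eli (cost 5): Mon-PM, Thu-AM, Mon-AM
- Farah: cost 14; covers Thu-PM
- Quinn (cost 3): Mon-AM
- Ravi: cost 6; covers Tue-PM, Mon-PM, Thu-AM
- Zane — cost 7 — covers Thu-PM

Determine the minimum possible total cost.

Choose Quinn, Ravi, and Zane: together they cover Tue-PM, Thu-PM, Mon-PM, Thu-AM, Mon-AM — every shift.
Total cost: 3 + 6 + 7 = 16.

16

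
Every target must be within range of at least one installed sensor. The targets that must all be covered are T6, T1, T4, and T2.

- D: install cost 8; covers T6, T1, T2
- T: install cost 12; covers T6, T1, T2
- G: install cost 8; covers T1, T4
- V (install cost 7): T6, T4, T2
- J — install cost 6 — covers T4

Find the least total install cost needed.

Choose D and J: together they cover T6, T1, T4, T2 — every target.
Total install cost: 8 + 6 = 14.

14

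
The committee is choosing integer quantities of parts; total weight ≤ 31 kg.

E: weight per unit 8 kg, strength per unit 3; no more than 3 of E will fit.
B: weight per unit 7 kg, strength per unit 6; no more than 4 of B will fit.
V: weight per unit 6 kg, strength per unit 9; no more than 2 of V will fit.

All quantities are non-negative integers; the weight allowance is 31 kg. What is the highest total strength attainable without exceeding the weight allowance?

This is a bounded integer knapsack.
2×B and 2×V: weight 26 ≤ 31, strength 2·6 + 2·9 = 30.
3×B and 1×V: weight 27 ≤ 31, strength 3·6 + 1·9 = 27.
Best is 30.

30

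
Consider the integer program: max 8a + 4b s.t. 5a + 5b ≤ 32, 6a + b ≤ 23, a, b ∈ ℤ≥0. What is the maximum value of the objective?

36

The continuous relaxation peaks at (3.32, 3.08) with value 38.88; rounding to a feasible lattice point costs some objective.
(a,b)=(3,3): 5·3+5·3=30≤32, 6·3+1·3=21≤23, objective 36.
(a,b)=(2,4): 5·2+5·4=30≤32, 6·2+1·4=16≤23, objective 32.
(a,b)=(3,2): 5·3+5·2=25≤32, 6·3+1·2=20≤23, objective 32.
The best lattice point is (3,3), giving 36.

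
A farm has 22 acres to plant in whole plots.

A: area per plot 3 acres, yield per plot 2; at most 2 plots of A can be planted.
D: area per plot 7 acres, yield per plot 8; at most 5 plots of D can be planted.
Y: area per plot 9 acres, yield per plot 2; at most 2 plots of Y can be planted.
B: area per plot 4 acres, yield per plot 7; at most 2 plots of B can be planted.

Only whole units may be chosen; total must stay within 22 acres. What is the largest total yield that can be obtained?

This is a bounded integer knapsack.
2×A, 1×D, and 2×B: area 21 ≤ 22, yield 2·2 + 1·8 + 2·7 = 26.
2×D and 2×B: area 22 ≤ 22, yield 2·8 + 2·7 = 30.
Best is 30.

30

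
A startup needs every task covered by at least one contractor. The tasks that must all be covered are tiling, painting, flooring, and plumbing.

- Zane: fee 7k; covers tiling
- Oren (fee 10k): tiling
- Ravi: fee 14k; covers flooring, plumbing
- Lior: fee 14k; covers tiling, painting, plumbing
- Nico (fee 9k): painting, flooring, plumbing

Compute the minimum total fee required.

This is a weighted set-cover instance.
Choose Zane and Nico: together they cover tiling, painting, flooring, plumbing — every task.
Total fee: 7 + 9 = 16.
No cover costs less than 16.

16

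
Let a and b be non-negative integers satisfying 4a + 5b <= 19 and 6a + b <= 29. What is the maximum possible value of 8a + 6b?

Relaxing integrality, the LP optimum is 38.00 at (a,b) = (4.75, 0), which is not an integer point.
(a,b)=(4,0): 4·4+5·0=16≤19, 6·4+1·0=24≤29, objective 32.
(a,b)=(3,1): 4·3+5·1=17≤19, 6·3+1·1=19≤29, objective 30.
(a,b)=(3,0): 4·3+5·0=12≤19, 6·3+1·0=18≤29, objective 24.
The best lattice point is (4,0), giving 32.

32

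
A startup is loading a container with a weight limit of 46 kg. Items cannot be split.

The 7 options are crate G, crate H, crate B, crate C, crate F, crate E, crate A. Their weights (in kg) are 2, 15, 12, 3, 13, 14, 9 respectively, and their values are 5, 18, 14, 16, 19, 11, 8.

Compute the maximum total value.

Allowing fractional choices, the relaxed optimum would be about 72.9, but items are indivisible.
crate G + crate H + crate C + crate F + crate A: weight 2 + 15 + 3 + 13 + 9 = 42 ≤ 46, value 5 + 18 + 16 + 19 + 8 = 66.
crate G + crate H + crate B + crate C + crate F: weight 2 + 15 + 12 + 3 + 13 = 45 ≤ 46, value 5 + 18 + 14 + 16 + 19 = 72.
crate H + crate B + crate C + crate F: weight 15 + 12 + 3 + 13 = 43 ≤ 46, value 18 + 14 + 16 + 19 = 67.
Best is crate G, crate H, crate B, crate C, and crate F with total value 72.

72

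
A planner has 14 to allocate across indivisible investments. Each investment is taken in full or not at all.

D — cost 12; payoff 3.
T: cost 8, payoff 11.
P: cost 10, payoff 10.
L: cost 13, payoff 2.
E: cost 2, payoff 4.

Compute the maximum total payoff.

15

Allowing fractional choices, the relaxed optimum would be about 19.0, but investments are indivisible.
T + E: cost 8 + 2 = 10 ≤ 14, payoff 11 + 4 = 15.
P + E: cost 10 + 2 = 12 ≤ 14, payoff 10 + 4 = 14.
Best is T and E with total payoff 15.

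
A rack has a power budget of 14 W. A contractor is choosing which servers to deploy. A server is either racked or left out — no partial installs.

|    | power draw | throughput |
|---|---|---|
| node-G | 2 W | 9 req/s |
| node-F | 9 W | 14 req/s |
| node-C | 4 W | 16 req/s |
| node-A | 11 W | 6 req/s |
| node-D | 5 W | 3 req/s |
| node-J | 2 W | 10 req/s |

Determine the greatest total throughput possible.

38

Allowing fractional choices, the relaxed optimum would be about 44.3, but servers are indivisible.
node-G + node-C + node-J: power draw 2 + 4 + 2 = 8 ≤ 14, throughput 9 + 16 + 10 = 35.
node-G + node-C + node-D + node-J: power draw 2 + 4 + 5 + 2 = 13 ≤ 14, throughput 9 + 16 + 3 + 10 = 38.
node-G + node-F + node-J: power draw 2 + 9 + 2 = 13 ≤ 14, throughput 9 + 14 + 10 = 33.
Best is node-G, node-C, node-D, and node-J with total throughput 38.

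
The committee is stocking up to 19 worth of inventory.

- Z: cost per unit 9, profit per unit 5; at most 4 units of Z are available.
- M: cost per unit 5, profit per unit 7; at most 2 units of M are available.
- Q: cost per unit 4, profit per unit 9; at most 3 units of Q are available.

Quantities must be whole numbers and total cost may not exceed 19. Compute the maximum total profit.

2×M and 2×Q: cost 18 ≤ 19, profit 2·7 + 2·9 = 32.
1×M and 3×Q: cost 17 ≤ 19, profit 1·7 + 3·9 = 34.
Best is 34.

34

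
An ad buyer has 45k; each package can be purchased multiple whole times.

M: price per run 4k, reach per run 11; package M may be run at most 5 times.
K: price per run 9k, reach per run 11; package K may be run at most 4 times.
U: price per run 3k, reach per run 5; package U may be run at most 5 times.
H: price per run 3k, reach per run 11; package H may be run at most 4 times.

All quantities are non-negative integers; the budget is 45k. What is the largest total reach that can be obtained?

119

H has the best ratio (11/3); taking only H gives at most 4×11 = 44 (stopped by the supply cap of 4).
Mixing does better — 5×M, 4×U, and 4×H: price 44 ≤ 45, reach 5·11 + 4·5 + 4·11 = 119.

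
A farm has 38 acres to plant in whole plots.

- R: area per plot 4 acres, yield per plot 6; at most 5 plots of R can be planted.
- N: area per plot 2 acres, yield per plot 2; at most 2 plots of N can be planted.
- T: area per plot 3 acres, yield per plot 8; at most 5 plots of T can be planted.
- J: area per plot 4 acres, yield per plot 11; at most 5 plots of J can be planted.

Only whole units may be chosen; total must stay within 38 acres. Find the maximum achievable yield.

J has the best ratio (11/4); taking only J gives at most 5×11 = 55 (stopped by the supply cap of 5).
Mixing does better — 1×N, 5×T, and 5×J: area 37 ≤ 38, yield 1·2 + 5·8 + 5·11 = 97.

97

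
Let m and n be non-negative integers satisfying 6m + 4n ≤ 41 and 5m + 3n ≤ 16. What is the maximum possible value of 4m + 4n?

Relaxing integrality, the LP optimum is 21.33 at (m,n) = (0, 5.33), which is not an integer point.
(m,n)=(0,5): 6·0+4·5=20≤41, 5·0+3·5=15≤16, objective 20.
(m,n)=(0,4): 6·0+4·4=16≤41, 5·0+3·4=12≤16, objective 16.
Maximum is 20 at (m,n)=(0,5).

20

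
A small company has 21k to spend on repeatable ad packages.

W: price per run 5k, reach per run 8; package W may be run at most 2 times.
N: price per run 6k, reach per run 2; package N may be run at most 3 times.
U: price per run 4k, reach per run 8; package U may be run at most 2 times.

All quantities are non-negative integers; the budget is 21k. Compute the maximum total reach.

U has the best ratio (8/4); taking only U gives at most 2×8 = 16 (stopped by the supply cap of 2).
Mixing does better — 2×W and 2×U: price 18 ≤ 21, reach 2·8 + 2·8 = 32.

32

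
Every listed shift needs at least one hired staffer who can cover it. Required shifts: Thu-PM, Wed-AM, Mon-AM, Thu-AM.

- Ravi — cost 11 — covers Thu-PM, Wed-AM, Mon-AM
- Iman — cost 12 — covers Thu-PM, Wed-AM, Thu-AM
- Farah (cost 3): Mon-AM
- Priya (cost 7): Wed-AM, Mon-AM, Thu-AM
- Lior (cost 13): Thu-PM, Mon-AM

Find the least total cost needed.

This is an integer covering problem.
The greedy cost-per-new-shift heuristic would pick Priya and Ravi for 18, but a cheaper cover exists.
Choose Iman and Farah: together they cover Thu-PM, Wed-AM, Mon-AM, Thu-AM — every shift.
Total cost: 12 + 3 = 15.
No cover costs less than 15.

15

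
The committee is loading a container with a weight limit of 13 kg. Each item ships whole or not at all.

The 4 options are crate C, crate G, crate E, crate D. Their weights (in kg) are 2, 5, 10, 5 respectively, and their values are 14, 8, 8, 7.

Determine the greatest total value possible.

29

Take crate C, crate G, and crate D: weight 2 + 5 + 5 = 12 ≤ 13, value 14 + 8 + 7 = 29.
No other feasible combination does better.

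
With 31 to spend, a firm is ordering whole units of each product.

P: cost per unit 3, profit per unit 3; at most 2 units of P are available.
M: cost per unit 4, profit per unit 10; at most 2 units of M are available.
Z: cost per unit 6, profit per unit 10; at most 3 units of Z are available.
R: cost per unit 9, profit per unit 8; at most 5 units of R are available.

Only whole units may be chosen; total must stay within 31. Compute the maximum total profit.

M has the best ratio (10/4); taking only M gives at most 2×10 = 20 (stopped by the supply cap of 2).
Mixing does better — 1×P, 2×M, and 3×Z: cost 29 ≤ 31, profit 1·3 + 2·10 + 3·10 = 53.

53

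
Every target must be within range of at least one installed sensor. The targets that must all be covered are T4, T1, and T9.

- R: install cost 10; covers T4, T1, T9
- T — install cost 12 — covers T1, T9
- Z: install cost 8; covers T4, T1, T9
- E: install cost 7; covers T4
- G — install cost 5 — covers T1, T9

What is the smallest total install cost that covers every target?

The greedy cost-per-new-target heuristic would pick G and E for 12, but a cheaper cover exists.
Z alone covers T4, T1, T9 — every target.
Total install cost: 8.
No cover costs less than 8.

8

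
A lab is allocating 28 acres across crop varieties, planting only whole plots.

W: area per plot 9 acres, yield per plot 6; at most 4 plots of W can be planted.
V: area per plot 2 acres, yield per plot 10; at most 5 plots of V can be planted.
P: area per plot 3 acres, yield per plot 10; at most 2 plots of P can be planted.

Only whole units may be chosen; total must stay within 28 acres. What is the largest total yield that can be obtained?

76

V has the best ratio (10/2); taking only V gives at most 5×10 = 50 (stopped by the supply cap of 5).
Mixing does better — 1×W, 5×V, and 2×P: area 25 ≤ 28, yield 1·6 + 5·10 + 2·10 = 76.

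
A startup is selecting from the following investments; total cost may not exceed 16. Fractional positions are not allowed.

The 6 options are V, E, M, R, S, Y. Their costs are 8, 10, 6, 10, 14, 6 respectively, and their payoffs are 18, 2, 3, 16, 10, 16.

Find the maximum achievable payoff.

34

Allowing fractional choices, the relaxed optimum would be about 37.2, but investments are indivisible.
R + Y: cost 10 + 6 = 16 ≤ 16, payoff 16 + 16 = 32.
V + M: cost 8 + 6 = 14 ≤ 16, payoff 18 + 3 = 21.
V + Y: cost 8 + 6 = 14 ≤ 16, payoff 18 + 16 = 34.
Best is V and Y with total payoff 34.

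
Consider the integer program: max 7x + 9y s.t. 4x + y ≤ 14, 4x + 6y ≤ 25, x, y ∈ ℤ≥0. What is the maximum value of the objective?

(x,y)=(3,2) is feasible, giving 39.
(x,y)=(1,3) is feasible, giving 34.
(x,y)=(2,2) is feasible, giving 32.
(x,y)=(3,1) is feasible, giving 30.
Maximum is 39 at (x,y)=(3,2).

39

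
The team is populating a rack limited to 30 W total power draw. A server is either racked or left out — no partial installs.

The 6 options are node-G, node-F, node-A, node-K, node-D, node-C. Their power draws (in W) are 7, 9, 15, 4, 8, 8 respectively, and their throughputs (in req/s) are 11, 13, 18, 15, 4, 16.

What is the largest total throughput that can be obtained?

55

Treat it as a binary knapsack problem.
node-F + node-K + node-D + node-C: power draw 9 + 4 + 8 + 8 = 29 ≤ 30, throughput 13 + 15 + 4 + 16 = 48.
node-G + node-F + node-K + node-C: power draw 7 + 9 + 4 + 8 = 28 ≤ 30, throughput 11 + 13 + 15 + 16 = 55.
node-A + node-K + node-C: power draw 15 + 4 + 8 = 27 ≤ 30, throughput 18 + 15 + 16 = 49.
Best is node-G, node-F, node-K, and node-C with total throughput 55.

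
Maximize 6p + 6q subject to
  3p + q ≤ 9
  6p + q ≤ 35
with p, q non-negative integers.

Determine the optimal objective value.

(p,q)=(0,9): 3·0+1·9=9≤9, 6·0+1·9=9≤35, objective 54.
(p,q)=(0,8): 3·0+1·8=8≤9, 6·0+1·8=8≤35, objective 48.
No feasible integer point exceeds 54.

54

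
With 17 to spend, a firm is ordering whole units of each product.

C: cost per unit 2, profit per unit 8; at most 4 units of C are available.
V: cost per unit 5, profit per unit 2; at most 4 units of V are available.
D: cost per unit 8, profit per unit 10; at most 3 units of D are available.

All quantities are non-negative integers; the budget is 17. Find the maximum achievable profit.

42

Take 4×C and 1×D: cost 16 ≤ 17, profit 4·8 + 1·10 = 42.
C has the best ratio (8/2) and is taken to its limit of 4; remaining capacity is filled optimally with the others.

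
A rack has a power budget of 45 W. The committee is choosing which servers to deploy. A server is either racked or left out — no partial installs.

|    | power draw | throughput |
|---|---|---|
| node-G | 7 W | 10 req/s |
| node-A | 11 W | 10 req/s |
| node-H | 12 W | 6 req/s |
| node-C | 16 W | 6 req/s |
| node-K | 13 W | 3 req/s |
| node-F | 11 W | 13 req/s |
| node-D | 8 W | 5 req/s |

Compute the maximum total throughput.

39

Take node-G, node-A, node-H, and node-F: power draw 7 + 11 + 12 + 11 = 41 ≤ 45, throughput 10 + 10 + 6 + 13 = 39.
No feasible combination exceeds this.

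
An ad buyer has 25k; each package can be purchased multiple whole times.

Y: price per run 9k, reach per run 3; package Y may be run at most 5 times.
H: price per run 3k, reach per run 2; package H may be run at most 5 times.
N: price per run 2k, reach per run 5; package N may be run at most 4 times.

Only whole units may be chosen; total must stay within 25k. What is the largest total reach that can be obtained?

This is a bounded integer knapsack.
N has the best ratio (5/2); taking only N gives at most 4×5 = 20 (stopped by the supply cap of 4).
Mixing does better — 5×H and 4×N: price 23 ≤ 25, reach 5·2 + 4·5 = 30.

30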